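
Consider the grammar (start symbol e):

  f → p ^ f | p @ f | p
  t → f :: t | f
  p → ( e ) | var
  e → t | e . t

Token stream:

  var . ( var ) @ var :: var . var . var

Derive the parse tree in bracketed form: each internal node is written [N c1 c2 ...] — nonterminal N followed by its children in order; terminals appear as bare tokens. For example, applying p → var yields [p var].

[e [e [e [e [t [f [p var]]]] . [t [f [p ( [e [t [f [p var]]]] )] @ [f [p var]]] :: [t [f [p var]]]]] . [t [f [p var]]]] . [t [f [p var]]]]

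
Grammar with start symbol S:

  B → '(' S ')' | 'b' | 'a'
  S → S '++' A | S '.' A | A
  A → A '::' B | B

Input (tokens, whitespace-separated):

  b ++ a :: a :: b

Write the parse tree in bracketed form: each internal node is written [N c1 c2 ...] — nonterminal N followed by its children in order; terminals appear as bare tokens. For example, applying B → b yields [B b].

[S [S [A [B b]]] ++ [A [A [A [B a]] :: [B a]] :: [B b]]]

S
S ++ A
A ++ A
B ++ A
b ++ A
b ++ A :: B
b ++ A :: B :: B
b ++ B :: B :: B
b ++ a :: B :: B
b ++ a :: a :: B
b ++ a :: a :: b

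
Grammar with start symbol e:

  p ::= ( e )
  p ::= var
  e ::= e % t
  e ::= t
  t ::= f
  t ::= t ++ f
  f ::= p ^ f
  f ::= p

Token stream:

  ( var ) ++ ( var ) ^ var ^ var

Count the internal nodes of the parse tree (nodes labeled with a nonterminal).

[e [t [t [f [p ( [e [t [f [p var]]]] )]]] ++ [f [p ( [e [t [f [p var]]]] )] ^ [f [p var] ^ [f [p var]]]]]]

19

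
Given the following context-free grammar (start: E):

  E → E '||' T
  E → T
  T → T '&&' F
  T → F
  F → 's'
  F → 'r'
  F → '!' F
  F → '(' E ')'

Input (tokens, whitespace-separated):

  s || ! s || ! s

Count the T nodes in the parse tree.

[E [E [E [T [F s]]] || [T [F ! [F s]]]] || [T [F ! [F s]]]]

3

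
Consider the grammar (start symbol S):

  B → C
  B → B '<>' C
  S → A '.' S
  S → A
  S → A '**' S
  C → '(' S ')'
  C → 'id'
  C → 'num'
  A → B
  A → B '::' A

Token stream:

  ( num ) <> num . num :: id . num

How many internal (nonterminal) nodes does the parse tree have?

21

[S [A [B [B [C ( [S [A [B [C num]]]] )]] <> [C num]]] . [S [A [B [C num]] :: [A [B [C id]]]] . [S [A [B [C num]]]]]]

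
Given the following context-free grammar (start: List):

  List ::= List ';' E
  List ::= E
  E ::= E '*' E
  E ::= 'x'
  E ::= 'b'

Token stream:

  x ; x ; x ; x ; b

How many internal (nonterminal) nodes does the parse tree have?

10

[List [List [List [List [List [E x]] ; [E x]] ; [E x]] ; [E x]] ; [E b]]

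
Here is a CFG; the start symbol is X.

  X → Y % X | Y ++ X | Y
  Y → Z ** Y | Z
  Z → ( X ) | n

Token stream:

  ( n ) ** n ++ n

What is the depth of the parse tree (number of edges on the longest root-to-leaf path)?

6

[X [Y [Z ( [X [Y [Z n]]] )] ** [Y [Z n]]] ++ [X [Y [Z n]]]]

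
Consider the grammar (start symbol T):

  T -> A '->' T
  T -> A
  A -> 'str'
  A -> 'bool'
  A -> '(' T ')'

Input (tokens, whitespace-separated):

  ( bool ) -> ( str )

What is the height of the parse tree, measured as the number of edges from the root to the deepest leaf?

5

[T [A ( [T [A bool]] )] -> [T [A ( [T [A str]] )]]]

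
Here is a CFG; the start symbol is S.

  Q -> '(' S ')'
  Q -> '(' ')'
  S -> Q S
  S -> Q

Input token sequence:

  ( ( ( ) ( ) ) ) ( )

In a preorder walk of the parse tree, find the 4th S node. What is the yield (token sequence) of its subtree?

( )

[S [Q ( [S [Q ( [S [Q ( )] [S [Q ( )]]] )]] )] [S [Q ( )]]]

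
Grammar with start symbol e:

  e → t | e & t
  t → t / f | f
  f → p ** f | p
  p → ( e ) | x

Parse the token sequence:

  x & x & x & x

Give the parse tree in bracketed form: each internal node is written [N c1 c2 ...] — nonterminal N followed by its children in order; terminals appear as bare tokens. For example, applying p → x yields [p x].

e
e & t
e & t & t
e & t & t & t
t & t & t & t
f & t & t & t
p & t & t & t
x & t & t & t
x & f & t & t
x & p & t & t
x & x & t & t
x & x & f & t
x & x & p & t
x & x & x & t
x & x & x & f
x & x & x & p
x & x & x & x

[e [e [e [e [t [f [p x]]]] & [t [f [p x]]]] & [t [f [p x]]]] & [t [f [p x]]]]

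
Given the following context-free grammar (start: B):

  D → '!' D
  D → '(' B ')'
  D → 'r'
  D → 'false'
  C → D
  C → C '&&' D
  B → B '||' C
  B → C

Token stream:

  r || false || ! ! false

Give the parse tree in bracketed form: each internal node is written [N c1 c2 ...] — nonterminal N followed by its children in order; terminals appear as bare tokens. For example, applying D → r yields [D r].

B
B || C
B || C || C
C || C || C
D || C || C
r || C || C
r || D || C
r || false || C
r || false || D
r || false || ! D
r || false || ! ! D
r || false || ! ! false

[B [B [B [C [D r]]] || [C [D false]]] || [C [D ! [D ! [D false]]]]]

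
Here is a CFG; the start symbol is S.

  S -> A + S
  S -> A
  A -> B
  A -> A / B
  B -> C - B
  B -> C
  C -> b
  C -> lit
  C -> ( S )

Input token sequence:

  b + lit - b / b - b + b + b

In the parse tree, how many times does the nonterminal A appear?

5

[S [A [B [C b]]] + [S [A [A [B [C lit] - [B [C b]]]] / [B [C b] - [B [C b]]]] + [S [A [B [C b]]] + [S [A [B [C b]]]]]]]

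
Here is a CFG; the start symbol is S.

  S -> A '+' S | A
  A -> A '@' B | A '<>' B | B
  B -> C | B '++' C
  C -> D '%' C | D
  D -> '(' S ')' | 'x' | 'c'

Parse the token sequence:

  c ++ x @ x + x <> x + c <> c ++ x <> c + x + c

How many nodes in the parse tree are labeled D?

11

[S [A [A [B [B [C [D c]]] ++ [C [D x]]]] @ [B [C [D x]]]] + [S [A [A [B [C [D x]]]] <> [B [C [D x]]]] + [S [A [A [A [B [C [D c]]]] <> [B [B [C [D c]]] ++ [C [D x]]]] <> [B [C [D c]]]] + [S [A [B [C [D x]]]] + [S [A [B [C [D c]]]]]]]]]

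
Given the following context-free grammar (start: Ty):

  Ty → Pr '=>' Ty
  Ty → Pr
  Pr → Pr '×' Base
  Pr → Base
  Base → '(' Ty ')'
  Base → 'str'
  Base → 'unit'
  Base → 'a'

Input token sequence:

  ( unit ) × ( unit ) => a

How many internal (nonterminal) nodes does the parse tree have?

[Ty [Pr [Pr [Base ( [Ty [Pr [Base unit]]] )]] × [Base ( [Ty [Pr [Base unit]]] )]] => [Ty [Pr [Base a]]]]

14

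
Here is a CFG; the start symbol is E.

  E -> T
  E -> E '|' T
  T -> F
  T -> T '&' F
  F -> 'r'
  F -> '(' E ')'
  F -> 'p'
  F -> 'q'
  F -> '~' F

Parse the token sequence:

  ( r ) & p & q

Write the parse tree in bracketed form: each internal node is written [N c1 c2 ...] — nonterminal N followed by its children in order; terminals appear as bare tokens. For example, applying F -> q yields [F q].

[E [T [T [T [F ( [E [T [F r]]] )]] & [F p]] & [F q]]]

E
T
T & F
T & F & F
F & F & F
( E ) & F & F
( T ) & F & F
( F ) & F & F
( r ) & F & F
( r ) & p & F
( r ) & p & q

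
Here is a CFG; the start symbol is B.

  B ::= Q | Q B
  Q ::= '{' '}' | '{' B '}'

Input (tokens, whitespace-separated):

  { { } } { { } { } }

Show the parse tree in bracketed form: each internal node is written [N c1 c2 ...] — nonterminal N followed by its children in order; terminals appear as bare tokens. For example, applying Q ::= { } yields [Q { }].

B
Q B
{ B } B
{ Q } B
{ { } } B
{ { } } Q
{ { } } { B }
{ { } } { Q B }
{ { } } { { } B }
{ { } } { { } Q }
{ { } } { { } { } }

[B [Q { [B [Q { }]] }] [B [Q { [B [Q { }] [B [Q { }]]] }]]]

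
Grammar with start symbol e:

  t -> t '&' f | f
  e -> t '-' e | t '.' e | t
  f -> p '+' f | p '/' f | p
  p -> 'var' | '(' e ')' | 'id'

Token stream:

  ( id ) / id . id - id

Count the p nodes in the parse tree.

5

[e [t [f [p ( [e [t [f [p id]]]] )] / [f [p id]]]] . [e [t [f [p id]]] - [e [t [f [p id]]]]]]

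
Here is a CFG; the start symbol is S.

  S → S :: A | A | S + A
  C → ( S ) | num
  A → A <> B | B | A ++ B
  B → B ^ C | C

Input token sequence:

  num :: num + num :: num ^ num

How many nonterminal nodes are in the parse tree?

18

[S [S [S [S [A [B [C num]]]] :: [A [B [C num]]]] + [A [B [C num]]]] :: [A [B [B [C num]] ^ [C num]]]]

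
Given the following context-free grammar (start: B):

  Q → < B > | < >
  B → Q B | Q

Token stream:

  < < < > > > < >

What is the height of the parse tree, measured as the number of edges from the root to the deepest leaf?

6

[B [Q < [B [Q < [B [Q < >]] >]] >] [B [Q < >]]]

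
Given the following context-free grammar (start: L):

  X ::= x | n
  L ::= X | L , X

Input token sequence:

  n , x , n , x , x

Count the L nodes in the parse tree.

5

[L [L [L [L [L [X n]] , [X x]] , [X n]] , [X x]] , [X x]]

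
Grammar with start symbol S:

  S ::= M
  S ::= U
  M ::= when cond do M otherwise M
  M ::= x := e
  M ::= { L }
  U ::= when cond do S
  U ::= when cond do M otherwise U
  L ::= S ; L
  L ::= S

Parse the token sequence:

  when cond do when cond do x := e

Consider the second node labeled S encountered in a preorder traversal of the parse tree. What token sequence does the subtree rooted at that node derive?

when cond do x := e

[S [U when cond do [S [U when cond do [S [M x := e]]]]]]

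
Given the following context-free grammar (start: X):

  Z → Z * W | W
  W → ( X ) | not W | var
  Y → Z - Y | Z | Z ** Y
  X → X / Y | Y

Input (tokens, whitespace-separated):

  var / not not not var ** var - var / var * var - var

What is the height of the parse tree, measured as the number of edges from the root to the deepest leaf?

8

[X [X [X [Y [Z [W var]]]] / [Y [Z [W not [W not [W not [W var]]]]] ** [Y [Z [W var]] - [Y [Z [W var]]]]]] / [Y [Z [Z [W var]] * [W var]] - [Y [Z [W var]]]]]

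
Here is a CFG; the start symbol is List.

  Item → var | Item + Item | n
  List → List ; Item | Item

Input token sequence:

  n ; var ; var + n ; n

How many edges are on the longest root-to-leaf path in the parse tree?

[List [List [List [List [Item n]] ; [Item var]] ; [Item [Item var] + [Item n]]] ; [Item n]]

5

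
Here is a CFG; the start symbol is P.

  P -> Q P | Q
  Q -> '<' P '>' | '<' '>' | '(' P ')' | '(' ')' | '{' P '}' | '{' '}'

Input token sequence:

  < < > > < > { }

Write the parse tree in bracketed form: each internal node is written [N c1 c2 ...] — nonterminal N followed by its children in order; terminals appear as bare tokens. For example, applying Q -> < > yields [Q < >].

[P [Q < [P [Q < >]] >] [P [Q < >] [P [Q { }]]]]

P
Q P
< P > P
< Q > P
< < > > P
< < > > Q P
< < > > < > P
< < > > < > Q
< < > > < > { }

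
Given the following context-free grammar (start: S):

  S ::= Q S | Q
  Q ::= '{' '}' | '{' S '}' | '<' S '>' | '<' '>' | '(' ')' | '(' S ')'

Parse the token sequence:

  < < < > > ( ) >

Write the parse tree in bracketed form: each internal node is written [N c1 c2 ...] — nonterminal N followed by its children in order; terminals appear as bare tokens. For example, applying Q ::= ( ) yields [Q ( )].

S
Q
< S >
< Q S >
< < S > S >
< < Q > S >
< < < > > S >
< < < > > Q >
< < < > > ( ) >

[S [Q < [S [Q < [S [Q < >]] >] [S [Q ( )]]] >]]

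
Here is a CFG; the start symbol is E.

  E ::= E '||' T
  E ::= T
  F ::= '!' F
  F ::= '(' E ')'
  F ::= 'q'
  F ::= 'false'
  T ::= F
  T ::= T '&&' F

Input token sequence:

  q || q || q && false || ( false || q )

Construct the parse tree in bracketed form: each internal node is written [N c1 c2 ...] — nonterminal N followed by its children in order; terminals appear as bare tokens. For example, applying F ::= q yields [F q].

[E [E [E [E [T [F q]]] || [T [F q]]] || [T [T [F q]] && [F false]]] || [T [F ( [E [E [T [F false]]] || [T [F q]]] )]]]

E
E || T
E || T || T
E || T || T || T
T || T || T || T
F || T || T || T
q || T || T || T
q || F || T || T
q || q || T || T
q || q || T && F || T
q || q || F && F || T
q || q || q && F || T
q || q || q && false || T
q || q || q && false || F
q || q || q && false || ( E )
q || q || q && false || ( E || T )
q || q || q && false || ( T || T )
q || q || q && false || ( F || T )
q || q || q && false || ( false || T )
q || q || q && false || ( false || F )
q || q || q && false || ( false || q )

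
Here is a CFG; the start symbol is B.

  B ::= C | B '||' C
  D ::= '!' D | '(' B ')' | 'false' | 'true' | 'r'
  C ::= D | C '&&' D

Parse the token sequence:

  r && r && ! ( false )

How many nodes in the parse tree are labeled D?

5

[B [C [C [C [D r]] && [D r]] && [D ! [D ( [B [C [D false]]] )]]]]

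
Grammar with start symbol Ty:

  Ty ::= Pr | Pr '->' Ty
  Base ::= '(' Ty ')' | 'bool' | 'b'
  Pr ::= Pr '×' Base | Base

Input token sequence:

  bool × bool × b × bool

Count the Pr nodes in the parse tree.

4

[Ty [Pr [Pr [Pr [Pr [Base bool]] × [Base bool]] × [Base b]] × [Base bool]]]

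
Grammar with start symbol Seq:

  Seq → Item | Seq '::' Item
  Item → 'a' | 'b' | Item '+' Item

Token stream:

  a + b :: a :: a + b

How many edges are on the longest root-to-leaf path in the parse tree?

5

[Seq [Seq [Seq [Item [Item a] + [Item b]]] :: [Item a]] :: [Item [Item a] + [Item b]]]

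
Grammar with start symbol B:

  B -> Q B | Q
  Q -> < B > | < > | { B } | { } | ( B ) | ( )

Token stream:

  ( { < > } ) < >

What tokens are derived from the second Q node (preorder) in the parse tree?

[B [Q ( [B [Q { [B [Q < >]] }]] )] [B [Q < >]]]

{ < > }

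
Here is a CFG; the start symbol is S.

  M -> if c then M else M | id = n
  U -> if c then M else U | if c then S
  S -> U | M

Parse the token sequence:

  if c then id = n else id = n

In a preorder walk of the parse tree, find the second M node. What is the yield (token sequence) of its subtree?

id = n

[S [M if c then [M id = n] else [M id = n]]]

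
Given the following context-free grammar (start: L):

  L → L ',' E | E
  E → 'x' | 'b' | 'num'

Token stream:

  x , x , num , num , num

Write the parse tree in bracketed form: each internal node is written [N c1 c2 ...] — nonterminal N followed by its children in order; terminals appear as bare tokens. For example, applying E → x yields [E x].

[L [L [L [L [L [E x]] , [E x]] , [E num]] , [E num]] , [E num]]

L
L , E
L , E , E
L , E , E , E
L , E , E , E , E
E , E , E , E , E
x , E , E , E , E
x , x , E , E , E
x , x , num , E , E
x , x , num , num , E
x , x , num , num , num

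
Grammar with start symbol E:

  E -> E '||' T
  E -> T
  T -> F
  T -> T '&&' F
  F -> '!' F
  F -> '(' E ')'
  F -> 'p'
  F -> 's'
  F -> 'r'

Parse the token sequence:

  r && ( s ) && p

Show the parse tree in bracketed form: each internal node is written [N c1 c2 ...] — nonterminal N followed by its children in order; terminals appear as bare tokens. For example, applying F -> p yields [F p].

[E [T [T [T [F r]] && [F ( [E [T [F s]]] )]] && [F p]]]

E
T
T && F
T && F && F
F && F && F
r && F && F
r && ( E ) && F
r && ( T ) && F
r && ( F ) && F
r && ( s ) && F
r && ( s ) && p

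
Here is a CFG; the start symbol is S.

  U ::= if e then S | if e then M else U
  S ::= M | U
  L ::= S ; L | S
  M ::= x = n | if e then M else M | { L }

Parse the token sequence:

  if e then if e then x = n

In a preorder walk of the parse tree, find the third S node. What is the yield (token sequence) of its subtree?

x = n

[S [U if e then [S [U if e then [S [M x = n]]]]]]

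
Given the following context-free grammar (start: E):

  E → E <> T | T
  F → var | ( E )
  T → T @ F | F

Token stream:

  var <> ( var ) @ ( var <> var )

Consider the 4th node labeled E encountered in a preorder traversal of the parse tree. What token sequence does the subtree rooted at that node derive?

var <> var

[E [E [T [F var]]] <> [T [T [F ( [E [T [F var]]] )]] @ [F ( [E [E [T [F var]]] <> [T [F var]]] )]]]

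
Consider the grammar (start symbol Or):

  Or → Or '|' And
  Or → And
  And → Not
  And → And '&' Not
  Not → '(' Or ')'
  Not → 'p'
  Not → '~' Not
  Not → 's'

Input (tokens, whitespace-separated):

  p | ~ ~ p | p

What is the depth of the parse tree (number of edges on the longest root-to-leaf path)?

6

[Or [Or [Or [And [Not p]]] | [And [Not ~ [Not ~ [Not p]]]]] | [And [Not p]]]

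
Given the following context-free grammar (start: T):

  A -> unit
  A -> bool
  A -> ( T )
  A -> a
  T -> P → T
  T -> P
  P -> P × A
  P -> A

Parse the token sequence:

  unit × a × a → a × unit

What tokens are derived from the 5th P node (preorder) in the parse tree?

a

[T [P [P [P [A unit]] × [A a]] × [A a]] → [T [P [P [A a]] × [A unit]]]]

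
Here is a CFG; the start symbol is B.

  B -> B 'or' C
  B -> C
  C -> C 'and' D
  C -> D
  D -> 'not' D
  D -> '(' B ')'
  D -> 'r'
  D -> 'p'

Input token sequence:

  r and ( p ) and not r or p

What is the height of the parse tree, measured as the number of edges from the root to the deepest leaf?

[B [B [C [C [C [D r]] and [D ( [B [C [D p]]] )]] and [D not [D r]]]] or [C [D p]]]

8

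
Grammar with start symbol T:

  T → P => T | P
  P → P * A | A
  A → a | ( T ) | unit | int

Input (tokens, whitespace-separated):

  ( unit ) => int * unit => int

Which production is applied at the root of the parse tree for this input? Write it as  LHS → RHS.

[T [P [A ( [T [P [A unit]]] )]] => [T [P [P [A int]] * [A unit]] => [T [P [A int]]]]]

T → P => T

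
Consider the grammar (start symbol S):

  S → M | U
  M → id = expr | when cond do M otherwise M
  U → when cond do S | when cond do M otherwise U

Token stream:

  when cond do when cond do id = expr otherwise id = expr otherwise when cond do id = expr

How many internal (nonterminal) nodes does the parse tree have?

8

[S [U when cond do [M when cond do [M id = expr] otherwise [M id = expr]] otherwise [U when cond do [S [M id = expr]]]]]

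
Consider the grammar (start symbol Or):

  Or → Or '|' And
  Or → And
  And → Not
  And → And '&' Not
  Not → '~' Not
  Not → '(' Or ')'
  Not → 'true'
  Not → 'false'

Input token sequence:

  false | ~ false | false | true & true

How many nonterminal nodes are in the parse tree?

15

[Or [Or [Or [Or [And [Not false]]] | [And [Not ~ [Not false]]]] | [And [Not false]]] | [And [And [Not true]] & [Not true]]]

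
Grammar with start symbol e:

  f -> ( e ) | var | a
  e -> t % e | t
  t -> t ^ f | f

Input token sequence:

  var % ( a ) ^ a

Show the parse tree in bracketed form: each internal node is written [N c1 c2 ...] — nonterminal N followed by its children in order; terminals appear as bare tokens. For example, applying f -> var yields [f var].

e
t % e
f % e
var % e
var % t
var % t ^ f
var % f ^ f
var % ( e ) ^ f
var % ( t ) ^ f
var % ( f ) ^ f
var % ( a ) ^ f
var % ( a ) ^ a

[e [t [f var]] % [e [t [t [f ( [e [t [f a]]] )]] ^ [f a]]]]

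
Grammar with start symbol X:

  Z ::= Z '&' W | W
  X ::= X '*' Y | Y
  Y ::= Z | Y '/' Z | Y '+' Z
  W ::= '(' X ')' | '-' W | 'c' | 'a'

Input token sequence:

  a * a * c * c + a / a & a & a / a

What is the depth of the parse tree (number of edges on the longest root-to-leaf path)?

7

[X [X [X [X [Y [Z [W a]]]] * [Y [Z [W a]]]] * [Y [Z [W c]]]] * [Y [Y [Y [Y [Z [W c]]] + [Z [W a]]] / [Z [Z [Z [W a]] & [W a]] & [W a]]] / [Z [W a]]]]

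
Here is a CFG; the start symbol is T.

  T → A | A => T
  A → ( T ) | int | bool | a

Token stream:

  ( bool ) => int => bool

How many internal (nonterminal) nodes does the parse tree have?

8

[T [A ( [T [A bool]] )] => [T [A int] => [T [A bool]]]]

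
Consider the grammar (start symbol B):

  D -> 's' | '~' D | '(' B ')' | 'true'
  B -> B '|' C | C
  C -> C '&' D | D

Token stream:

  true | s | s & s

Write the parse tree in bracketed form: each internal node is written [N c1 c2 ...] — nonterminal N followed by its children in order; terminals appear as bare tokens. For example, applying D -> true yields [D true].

B
B | C
B | C | C
C | C | C
D | C | C
true | C | C
true | D | C
true | s | C
true | s | C & D
true | s | D & D
true | s | s & D
true | s | s & s

[B [B [B [C [D true]]] | [C [D s]]] | [C [C [D s]] & [D s]]]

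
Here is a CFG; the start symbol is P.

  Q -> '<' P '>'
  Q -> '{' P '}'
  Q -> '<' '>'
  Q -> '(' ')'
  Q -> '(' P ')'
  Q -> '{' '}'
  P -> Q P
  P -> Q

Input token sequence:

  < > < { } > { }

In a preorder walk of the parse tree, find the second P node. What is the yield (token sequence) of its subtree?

[P [Q < >] [P [Q < [P [Q { }]] >] [P [Q { }]]]]

< { } > { }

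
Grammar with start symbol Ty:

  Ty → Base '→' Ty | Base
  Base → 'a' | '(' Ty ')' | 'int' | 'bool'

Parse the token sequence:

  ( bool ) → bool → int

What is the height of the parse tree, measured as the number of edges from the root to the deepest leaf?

[Ty [Base ( [Ty [Base bool]] )] → [Ty [Base bool] → [Ty [Base int]]]]

4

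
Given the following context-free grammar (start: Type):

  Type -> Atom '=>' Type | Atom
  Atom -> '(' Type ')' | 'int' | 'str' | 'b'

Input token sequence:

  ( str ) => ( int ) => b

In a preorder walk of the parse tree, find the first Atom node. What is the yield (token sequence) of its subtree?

( str )

[Type [Atom ( [Type [Atom str]] )] => [Type [Atom ( [Type [Atom int]] )] => [Type [Atom b]]]]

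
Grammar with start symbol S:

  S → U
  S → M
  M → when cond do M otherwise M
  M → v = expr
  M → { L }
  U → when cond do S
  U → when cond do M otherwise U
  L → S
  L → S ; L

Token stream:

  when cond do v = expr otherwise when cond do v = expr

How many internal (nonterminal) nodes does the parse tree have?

[S [U when cond do [M v = expr] otherwise [U when cond do [S [M v = expr]]]]]

6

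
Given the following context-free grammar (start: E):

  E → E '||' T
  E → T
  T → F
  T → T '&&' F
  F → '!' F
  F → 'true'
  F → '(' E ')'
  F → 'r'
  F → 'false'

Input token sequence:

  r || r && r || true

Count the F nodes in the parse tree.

[E [E [E [T [F r]]] || [T [T [F r]] && [F r]]] || [T [F true]]]

4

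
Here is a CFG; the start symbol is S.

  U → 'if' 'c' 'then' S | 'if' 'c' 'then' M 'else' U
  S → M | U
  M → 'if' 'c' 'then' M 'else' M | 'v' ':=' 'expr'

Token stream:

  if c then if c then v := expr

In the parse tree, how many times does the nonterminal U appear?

2

[S [U if c then [S [U if c then [S [M v := expr]]]]]]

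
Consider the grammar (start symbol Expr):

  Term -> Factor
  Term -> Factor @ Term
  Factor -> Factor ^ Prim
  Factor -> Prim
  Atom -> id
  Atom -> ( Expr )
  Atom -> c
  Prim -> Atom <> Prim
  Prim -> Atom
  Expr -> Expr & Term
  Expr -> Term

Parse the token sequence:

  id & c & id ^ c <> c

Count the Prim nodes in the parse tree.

[Expr [Expr [Expr [Term [Factor [Prim [Atom id]]]]] & [Term [Factor [Prim [Atom c]]]]] & [Term [Factor [Factor [Prim [Atom id]]] ^ [Prim [Atom c] <> [Prim [Atom c]]]]]]

5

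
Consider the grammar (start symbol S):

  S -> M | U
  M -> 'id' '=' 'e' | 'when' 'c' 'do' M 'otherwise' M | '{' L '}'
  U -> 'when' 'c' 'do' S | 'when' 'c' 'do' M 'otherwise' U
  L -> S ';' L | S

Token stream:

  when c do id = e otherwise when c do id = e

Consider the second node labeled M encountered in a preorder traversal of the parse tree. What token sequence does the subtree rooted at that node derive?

id = e

[S [U when c do [M id = e] otherwise [U when c do [S [M id = e]]]]]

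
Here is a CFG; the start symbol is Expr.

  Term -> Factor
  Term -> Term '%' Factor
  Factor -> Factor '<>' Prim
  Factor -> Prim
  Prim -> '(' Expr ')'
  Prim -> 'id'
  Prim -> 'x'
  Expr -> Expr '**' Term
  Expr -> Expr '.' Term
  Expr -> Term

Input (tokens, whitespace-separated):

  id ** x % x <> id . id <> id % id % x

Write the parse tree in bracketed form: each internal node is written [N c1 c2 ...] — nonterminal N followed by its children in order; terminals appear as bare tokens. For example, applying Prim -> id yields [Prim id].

[Expr [Expr [Expr [Term [Factor [Prim id]]]] ** [Term [Term [Factor [Prim x]]] % [Factor [Factor [Prim x]] <> [Prim id]]]] . [Term [Term [Term [Factor [Factor [Prim id]] <> [Prim id]]] % [Factor [Prim id]]] % [Factor [Prim x]]]]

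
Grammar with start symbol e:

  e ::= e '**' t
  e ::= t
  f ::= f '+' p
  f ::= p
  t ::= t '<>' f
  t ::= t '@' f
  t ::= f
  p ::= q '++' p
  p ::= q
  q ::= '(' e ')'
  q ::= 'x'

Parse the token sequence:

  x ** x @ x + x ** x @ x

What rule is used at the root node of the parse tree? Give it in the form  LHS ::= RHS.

e ::= e '**' t

[e [e [e [t [f [p [q x]]]]] ** [t [t [f [p [q x]]]] @ [f [f [p [q x]]] + [p [q x]]]]] ** [t [t [f [p [q x]]]] @ [f [p [q x]]]]]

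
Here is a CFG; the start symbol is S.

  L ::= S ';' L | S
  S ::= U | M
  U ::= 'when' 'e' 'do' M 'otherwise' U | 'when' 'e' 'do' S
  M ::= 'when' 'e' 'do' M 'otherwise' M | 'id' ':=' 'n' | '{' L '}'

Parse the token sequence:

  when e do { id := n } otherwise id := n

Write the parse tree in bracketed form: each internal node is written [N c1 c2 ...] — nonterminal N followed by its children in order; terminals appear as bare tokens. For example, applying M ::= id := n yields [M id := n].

[S [M when e do [M { [L [S [M id := n]]] }] otherwise [M id := n]]]

S
M
when e do M otherwise M
when e do { L } otherwise M
when e do { S } otherwise M
when e do { M } otherwise M
when e do { id := n } otherwise M
when e do { id := n } otherwise id := n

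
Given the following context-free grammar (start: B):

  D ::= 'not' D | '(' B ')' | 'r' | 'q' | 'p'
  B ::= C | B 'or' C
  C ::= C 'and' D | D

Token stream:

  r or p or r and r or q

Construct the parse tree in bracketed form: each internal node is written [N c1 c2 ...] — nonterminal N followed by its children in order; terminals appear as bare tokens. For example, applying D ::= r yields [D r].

[B [B [B [B [C [D r]]] or [C [D p]]] or [C [C [D r]] and [D r]]] or [C [D q]]]

B
B or C
B or C or C
B or C or C or C
C or C or C or C
D or C or C or C
r or C or C or C
r or D or C or C
r or p or C or C
r or p or C and D or C
r or p or D and D or C
r or p or r and D or C
r or p or r and r or C
r or p or r and r or D
r or p or r and r or q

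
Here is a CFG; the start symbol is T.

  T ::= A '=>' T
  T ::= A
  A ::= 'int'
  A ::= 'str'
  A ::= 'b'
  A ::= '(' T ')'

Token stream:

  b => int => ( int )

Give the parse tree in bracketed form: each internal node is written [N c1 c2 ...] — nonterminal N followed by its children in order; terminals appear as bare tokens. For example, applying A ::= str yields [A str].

T
A => T
b => T
b => A => T
b => int => T
b => int => A
b => int => ( T )
b => int => ( A )
b => int => ( int )

[T [A b] => [T [A int] => [T [A ( [T [A int]] )]]]]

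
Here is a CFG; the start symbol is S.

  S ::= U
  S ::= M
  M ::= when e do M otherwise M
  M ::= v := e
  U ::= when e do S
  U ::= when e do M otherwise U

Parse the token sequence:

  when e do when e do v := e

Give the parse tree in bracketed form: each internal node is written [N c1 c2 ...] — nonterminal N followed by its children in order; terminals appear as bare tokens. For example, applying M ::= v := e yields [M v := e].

[S [U when e do [S [U when e do [S [M v := e]]]]]]

S
U
when e do S
when e do U
when e do when e do S
when e do when e do M
when e do when e do v := e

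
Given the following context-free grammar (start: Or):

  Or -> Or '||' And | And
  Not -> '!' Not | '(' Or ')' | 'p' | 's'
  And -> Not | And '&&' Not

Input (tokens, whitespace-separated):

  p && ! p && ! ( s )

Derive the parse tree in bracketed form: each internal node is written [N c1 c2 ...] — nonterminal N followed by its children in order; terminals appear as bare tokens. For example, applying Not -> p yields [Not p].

Or
And
And && Not
And && Not && Not
Not && Not && Not
p && Not && Not
p && ! Not && Not
p && ! p && Not
p && ! p && ! Not
p && ! p && ! ( Or )
p && ! p && ! ( And )
p && ! p && ! ( Not )
p && ! p && ! ( s )

[Or [And [And [And [Not p]] && [Not ! [Not p]]] && [Not ! [Not ( [Or [And [Not s]]] )]]]]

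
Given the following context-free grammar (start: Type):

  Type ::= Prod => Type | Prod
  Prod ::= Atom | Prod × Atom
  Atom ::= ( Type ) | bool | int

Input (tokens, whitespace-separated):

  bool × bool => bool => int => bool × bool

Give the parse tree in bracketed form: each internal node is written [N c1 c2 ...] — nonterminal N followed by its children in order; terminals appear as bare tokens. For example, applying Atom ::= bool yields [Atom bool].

[Type [Prod [Prod [Atom bool]] × [Atom bool]] => [Type [Prod [Atom bool]] => [Type [Prod [Atom int]] => [Type [Prod [Prod [Atom bool]] × [Atom bool]]]]]]

Type
Prod => Type
Prod × Atom => Type
Atom × Atom => Type
bool × Atom => Type
bool × bool => Type
bool × bool => Prod => Type
bool × bool => Atom => Type
bool × bool => bool => Type
bool × bool => bool => Prod => Type
bool × bool => bool => Atom => Type
bool × bool => bool => int => Type
bool × bool => bool => int => Prod
bool × bool => bool => int => Prod × Atom
bool × bool => bool => int => Atom × Atom
bool × bool => bool => int => bool × Atom
bool × bool => bool => int => bool × bool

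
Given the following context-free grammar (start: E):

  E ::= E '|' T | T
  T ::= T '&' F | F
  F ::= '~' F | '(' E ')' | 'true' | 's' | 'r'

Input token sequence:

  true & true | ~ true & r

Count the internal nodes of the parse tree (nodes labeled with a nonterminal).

11

[E [E [T [T [F true]] & [F true]]] | [T [T [F ~ [F true]]] & [F r]]]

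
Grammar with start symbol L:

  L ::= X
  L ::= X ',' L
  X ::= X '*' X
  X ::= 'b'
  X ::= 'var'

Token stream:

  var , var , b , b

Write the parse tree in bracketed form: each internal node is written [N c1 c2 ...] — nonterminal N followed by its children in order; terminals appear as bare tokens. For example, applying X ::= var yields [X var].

L
X , L
var , L
var , X , L
var , var , L
var , var , X , L
var , var , b , L
var , var , b , X
var , var , b , b

[L [X var] , [L [X var] , [L [X b] , [L [X b]]]]]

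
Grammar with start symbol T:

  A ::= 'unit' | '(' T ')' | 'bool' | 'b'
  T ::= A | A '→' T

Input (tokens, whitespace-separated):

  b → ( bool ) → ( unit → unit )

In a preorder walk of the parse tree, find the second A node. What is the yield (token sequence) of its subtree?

( bool )

[T [A b] → [T [A ( [T [A bool]] )] → [T [A ( [T [A unit] → [T [A unit]]] )]]]]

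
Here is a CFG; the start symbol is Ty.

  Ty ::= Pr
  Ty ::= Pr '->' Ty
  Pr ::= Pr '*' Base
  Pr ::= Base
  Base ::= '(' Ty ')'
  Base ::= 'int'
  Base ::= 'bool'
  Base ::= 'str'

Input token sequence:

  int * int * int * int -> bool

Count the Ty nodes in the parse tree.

[Ty [Pr [Pr [Pr [Pr [Base int]] * [Base int]] * [Base int]] * [Base int]] -> [Ty [Pr [Base bool]]]]

2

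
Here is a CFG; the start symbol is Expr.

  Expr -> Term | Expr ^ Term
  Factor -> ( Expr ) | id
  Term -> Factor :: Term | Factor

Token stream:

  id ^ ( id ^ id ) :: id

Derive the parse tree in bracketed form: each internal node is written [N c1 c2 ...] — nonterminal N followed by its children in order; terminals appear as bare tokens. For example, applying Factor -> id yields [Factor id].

Expr
Expr ^ Term
Term ^ Term
Factor ^ Term
id ^ Term
id ^ Factor :: Term
id ^ ( Expr ) :: Term
id ^ ( Expr ^ Term ) :: Term
id ^ ( Term ^ Term ) :: Term
id ^ ( Factor ^ Term ) :: Term
id ^ ( id ^ Term ) :: Term
id ^ ( id ^ Factor ) :: Term
id ^ ( id ^ id ) :: Term
id ^ ( id ^ id ) :: Factor
id ^ ( id ^ id ) :: id

[Expr [Expr [Term [Factor id]]] ^ [Term [Factor ( [Expr [Expr [Term [Factor id]]] ^ [Term [Factor id]]] )] :: [Term [Factor id]]]]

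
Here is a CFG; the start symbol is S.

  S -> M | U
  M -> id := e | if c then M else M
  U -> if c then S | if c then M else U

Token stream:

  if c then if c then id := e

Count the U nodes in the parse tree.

[S [U if c then [S [U if c then [S [M id := e]]]]]]

2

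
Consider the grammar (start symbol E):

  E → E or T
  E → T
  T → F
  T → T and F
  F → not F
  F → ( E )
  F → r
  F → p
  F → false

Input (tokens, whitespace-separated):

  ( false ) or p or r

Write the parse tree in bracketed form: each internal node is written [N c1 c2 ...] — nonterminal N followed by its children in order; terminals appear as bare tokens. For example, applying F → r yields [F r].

E
E or T
E or T or T
T or T or T
F or T or T
( E ) or T or T
( T ) or T or T
( F ) or T or T
( false ) or T or T
( false ) or F or T
( false ) or p or T
( false ) or p or F
( false ) or p or r

[E [E [E [T [F ( [E [T [F false]]] )]]] or [T [F p]]] or [T [F r]]]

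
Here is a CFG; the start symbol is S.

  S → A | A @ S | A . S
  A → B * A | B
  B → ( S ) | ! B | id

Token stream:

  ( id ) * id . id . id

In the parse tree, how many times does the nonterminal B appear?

5

[S [A [B ( [S [A [B id]]] )] * [A [B id]]] . [S [A [B id]] . [S [A [B id]]]]]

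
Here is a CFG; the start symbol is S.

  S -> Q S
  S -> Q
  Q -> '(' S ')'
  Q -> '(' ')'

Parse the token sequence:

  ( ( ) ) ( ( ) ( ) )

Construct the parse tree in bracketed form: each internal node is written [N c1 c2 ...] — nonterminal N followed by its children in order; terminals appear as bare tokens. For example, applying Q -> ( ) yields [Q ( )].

[S [Q ( [S [Q ( )]] )] [S [Q ( [S [Q ( )] [S [Q ( )]]] )]]]

S
Q S
( S ) S
( Q ) S
( ( ) ) S
( ( ) ) Q
( ( ) ) ( S )
( ( ) ) ( Q S )
( ( ) ) ( ( ) S )
( ( ) ) ( ( ) Q )
( ( ) ) ( ( ) ( ) )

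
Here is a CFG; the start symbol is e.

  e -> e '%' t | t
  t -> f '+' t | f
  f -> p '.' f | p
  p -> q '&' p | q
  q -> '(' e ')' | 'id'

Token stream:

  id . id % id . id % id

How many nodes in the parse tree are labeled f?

5

[e [e [e [t [f [p [q id]] . [f [p [q id]]]]]] % [t [f [p [q id]] . [f [p [q id]]]]]] % [t [f [p [q id]]]]]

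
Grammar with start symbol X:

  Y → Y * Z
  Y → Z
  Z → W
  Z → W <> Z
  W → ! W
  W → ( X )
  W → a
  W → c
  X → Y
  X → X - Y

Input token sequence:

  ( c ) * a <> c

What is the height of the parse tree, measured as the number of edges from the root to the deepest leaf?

[X [Y [Y [Z [W ( [X [Y [Z [W c]]]] )]]] * [Z [W a] <> [Z [W c]]]]]

9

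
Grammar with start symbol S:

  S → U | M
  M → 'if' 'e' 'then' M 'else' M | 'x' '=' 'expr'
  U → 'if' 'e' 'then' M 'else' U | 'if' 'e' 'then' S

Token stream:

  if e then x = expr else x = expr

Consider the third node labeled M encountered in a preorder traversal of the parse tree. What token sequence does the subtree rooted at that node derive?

x = expr

[S [M if e then [M x = expr] else [M x = expr]]]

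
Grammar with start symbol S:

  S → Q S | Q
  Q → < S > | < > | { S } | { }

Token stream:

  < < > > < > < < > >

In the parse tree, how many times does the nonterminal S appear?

5

[S [Q < [S [Q < >]] >] [S [Q < >] [S [Q < [S [Q < >]] >]]]]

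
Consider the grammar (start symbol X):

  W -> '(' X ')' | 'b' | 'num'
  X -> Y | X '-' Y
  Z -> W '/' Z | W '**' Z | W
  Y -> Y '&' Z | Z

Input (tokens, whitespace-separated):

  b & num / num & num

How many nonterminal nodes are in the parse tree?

[X [Y [Y [Y [Z [W b]]] & [Z [W num] / [Z [W num]]]] & [Z [W num]]]]

12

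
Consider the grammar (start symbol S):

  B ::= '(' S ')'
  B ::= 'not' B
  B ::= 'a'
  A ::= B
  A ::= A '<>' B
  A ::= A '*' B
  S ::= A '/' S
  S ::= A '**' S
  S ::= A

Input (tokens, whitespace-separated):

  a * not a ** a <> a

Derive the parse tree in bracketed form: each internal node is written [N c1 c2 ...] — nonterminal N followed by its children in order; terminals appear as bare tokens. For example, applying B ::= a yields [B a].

[S [A [A [B a]] * [B not [B a]]] ** [S [A [A [B a]] <> [B a]]]]

S
A ** S
A * B ** S
B * B ** S
a * B ** S
a * not B ** S
a * not a ** S
a * not a ** A
a * not a ** A <> B
a * not a ** B <> B
a * not a ** a <> B
a * not a ** a <> a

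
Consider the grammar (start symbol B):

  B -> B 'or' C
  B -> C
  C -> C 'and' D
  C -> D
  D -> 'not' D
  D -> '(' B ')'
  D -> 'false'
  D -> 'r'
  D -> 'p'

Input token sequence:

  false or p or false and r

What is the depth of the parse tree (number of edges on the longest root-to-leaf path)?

5

[B [B [B [C [D false]]] or [C [D p]]] or [C [C [D false]] and [D r]]]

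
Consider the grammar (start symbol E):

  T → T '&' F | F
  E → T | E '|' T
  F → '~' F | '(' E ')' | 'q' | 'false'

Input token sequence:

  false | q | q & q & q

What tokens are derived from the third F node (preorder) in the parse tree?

q

[E [E [E [T [F false]]] | [T [F q]]] | [T [T [T [F q]] & [F q]] & [F q]]]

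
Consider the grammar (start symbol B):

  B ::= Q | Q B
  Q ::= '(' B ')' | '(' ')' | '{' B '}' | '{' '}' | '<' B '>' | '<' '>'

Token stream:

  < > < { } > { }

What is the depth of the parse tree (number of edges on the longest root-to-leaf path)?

5

[B [Q < >] [B [Q < [B [Q { }]] >] [B [Q { }]]]]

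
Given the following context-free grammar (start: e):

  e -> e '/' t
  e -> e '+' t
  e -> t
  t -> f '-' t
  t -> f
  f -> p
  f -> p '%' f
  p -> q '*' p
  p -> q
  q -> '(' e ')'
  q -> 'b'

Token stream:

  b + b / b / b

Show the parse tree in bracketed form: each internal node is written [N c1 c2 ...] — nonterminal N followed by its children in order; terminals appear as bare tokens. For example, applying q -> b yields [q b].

[e [e [e [e [t [f [p [q b]]]]] + [t [f [p [q b]]]]] / [t [f [p [q b]]]]] / [t [f [p [q b]]]]]

e
e / t
e / t / t
e + t / t / t
t + t / t / t
f + t / t / t
p + t / t / t
q + t / t / t
b + t / t / t
b + f / t / t
b + p / t / t
b + q / t / t
b + b / t / t
b + b / f / t
b + b / p / t
b + b / q / t
b + b / b / t
b + b / b / f
b + b / b / p
b + b / b / q
b + b / b / b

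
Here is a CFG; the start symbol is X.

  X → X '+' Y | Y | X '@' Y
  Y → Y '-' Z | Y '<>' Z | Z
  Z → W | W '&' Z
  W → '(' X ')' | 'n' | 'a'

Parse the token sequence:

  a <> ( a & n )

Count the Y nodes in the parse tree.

3

[X [Y [Y [Z [W a]]] <> [Z [W ( [X [Y [Z [W a] & [Z [W n]]]]] )]]]]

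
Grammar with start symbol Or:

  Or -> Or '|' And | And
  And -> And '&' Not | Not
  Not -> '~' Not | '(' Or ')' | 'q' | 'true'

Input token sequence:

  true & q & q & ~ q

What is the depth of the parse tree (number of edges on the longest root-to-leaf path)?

6

[Or [And [And [And [And [Not true]] & [Not q]] & [Not q]] & [Not ~ [Not q]]]]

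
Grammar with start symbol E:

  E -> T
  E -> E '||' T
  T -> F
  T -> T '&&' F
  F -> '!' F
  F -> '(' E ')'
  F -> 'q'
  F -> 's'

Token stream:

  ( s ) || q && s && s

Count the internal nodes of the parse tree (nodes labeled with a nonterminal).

13

[E [E [T [F ( [E [T [F s]]] )]]] || [T [T [T [F q]] && [F s]] && [F s]]]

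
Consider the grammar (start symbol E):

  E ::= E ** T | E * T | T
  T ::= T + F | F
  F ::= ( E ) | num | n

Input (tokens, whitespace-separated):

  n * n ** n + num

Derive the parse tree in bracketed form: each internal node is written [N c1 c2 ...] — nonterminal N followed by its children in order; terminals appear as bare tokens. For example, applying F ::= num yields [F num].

[E [E [E [T [F n]]] * [T [F n]]] ** [T [T [F n]] + [F num]]]

E
E ** T
E * T ** T
T * T ** T
F * T ** T
n * T ** T
n * F ** T
n * n ** T
n * n ** T + F
n * n ** F + F
n * n ** n + F
n * n ** n + num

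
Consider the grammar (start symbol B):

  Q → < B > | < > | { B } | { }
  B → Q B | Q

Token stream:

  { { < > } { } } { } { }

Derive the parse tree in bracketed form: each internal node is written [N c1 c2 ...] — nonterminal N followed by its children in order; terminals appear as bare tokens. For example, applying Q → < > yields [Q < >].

[B [Q { [B [Q { [B [Q < >]] }] [B [Q { }]]] }] [B [Q { }] [B [Q { }]]]]

B
Q B
{ B } B
{ Q B } B
{ { B } B } B
{ { Q } B } B
{ { < > } B } B
{ { < > } Q } B
{ { < > } { } } B
{ { < > } { } } Q B
{ { < > } { } } { } B
{ { < > } { } } { } Q
{ { < > } { } } { } { }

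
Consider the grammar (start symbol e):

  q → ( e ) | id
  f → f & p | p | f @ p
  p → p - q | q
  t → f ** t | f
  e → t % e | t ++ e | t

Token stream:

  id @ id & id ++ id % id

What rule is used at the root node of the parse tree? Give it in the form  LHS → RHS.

e → t ++ e

[e [t [f [f [f [p [q id]]] @ [p [q id]]] & [p [q id]]]] ++ [e [t [f [p [q id]]]] % [e [t [f [p [q id]]]]]]]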